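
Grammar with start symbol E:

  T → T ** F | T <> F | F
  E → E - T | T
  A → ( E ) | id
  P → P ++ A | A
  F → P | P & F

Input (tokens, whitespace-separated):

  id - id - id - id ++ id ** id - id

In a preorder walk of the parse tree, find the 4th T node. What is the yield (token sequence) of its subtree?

[E [E [E [E [E [T [F [P [A id]]]]] - [T [F [P [A id]]]]] - [T [F [P [A id]]]]] - [T [T [F [P [P [A id]] ++ [A id]]]] ** [F [P [A id]]]]] - [T [F [P [A id]]]]]

id ++ id ** id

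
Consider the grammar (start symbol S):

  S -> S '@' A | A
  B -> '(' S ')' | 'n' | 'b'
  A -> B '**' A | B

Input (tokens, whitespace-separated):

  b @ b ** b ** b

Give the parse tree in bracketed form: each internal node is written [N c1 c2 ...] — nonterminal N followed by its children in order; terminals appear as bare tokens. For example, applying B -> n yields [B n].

[S [S [A [B b]]] @ [A [B b] ** [A [B b] ** [A [B b]]]]]

S
S @ A
A @ A
B @ A
b @ A
b @ B ** A
b @ b ** A
b @ b ** B ** A
b @ b ** b ** A
b @ b ** b ** B
b @ b ** b ** b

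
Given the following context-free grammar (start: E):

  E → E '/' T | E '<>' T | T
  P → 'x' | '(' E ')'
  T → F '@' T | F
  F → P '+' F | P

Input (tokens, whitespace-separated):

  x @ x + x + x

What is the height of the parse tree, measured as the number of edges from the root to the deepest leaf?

[E [T [F [P x]] @ [T [F [P x] + [F [P x] + [F [P x]]]]]]]

7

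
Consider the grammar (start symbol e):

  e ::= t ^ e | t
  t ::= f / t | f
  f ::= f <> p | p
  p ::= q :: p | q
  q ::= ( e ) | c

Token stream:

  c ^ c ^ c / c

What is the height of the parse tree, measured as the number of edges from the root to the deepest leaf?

8

[e [t [f [p [q c]]]] ^ [e [t [f [p [q c]]]] ^ [e [t [f [p [q c]]] / [t [f [p [q c]]]]]]]]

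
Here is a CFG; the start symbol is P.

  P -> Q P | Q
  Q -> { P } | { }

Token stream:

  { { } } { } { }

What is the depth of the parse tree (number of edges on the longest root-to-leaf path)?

[P [Q { [P [Q { }]] }] [P [Q { }] [P [Q { }]]]]

4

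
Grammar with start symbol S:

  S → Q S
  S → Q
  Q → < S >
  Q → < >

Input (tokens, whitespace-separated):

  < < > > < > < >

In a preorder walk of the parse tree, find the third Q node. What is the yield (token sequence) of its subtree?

< >

[S [Q < [S [Q < >]] >] [S [Q < >] [S [Q < >]]]]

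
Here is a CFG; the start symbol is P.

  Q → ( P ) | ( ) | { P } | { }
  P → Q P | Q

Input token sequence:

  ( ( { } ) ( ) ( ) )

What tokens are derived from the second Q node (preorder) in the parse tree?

[P [Q ( [P [Q ( [P [Q { }]] )] [P [Q ( )] [P [Q ( )]]]] )]]

( { } )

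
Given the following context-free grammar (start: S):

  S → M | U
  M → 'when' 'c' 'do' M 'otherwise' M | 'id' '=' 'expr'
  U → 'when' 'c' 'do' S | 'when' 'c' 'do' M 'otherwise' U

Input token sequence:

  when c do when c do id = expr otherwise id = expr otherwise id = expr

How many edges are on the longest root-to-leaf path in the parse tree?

[S [M when c do [M when c do [M id = expr] otherwise [M id = expr]] otherwise [M id = expr]]]

4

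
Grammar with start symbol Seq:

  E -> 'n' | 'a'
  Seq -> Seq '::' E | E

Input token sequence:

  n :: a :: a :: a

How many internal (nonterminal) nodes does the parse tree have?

[Seq [Seq [Seq [Seq [E n]] :: [E a]] :: [E a]] :: [E a]]

8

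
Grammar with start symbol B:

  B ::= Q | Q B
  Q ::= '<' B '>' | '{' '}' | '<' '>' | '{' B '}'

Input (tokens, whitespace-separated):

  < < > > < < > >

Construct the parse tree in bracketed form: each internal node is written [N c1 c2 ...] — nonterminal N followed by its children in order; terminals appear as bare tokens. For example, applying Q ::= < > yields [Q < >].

B
Q B
< B > B
< Q > B
< < > > B
< < > > Q
< < > > < B >
< < > > < Q >
< < > > < < > >

[B [Q < [B [Q < >]] >] [B [Q < [B [Q < >]] >]]]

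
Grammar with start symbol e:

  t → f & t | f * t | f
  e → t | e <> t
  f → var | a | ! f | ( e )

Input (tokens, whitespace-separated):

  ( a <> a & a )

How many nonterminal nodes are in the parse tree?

[e [t [f ( [e [e [t [f a]]] <> [t [f a] & [t [f a]]]] )]]]

11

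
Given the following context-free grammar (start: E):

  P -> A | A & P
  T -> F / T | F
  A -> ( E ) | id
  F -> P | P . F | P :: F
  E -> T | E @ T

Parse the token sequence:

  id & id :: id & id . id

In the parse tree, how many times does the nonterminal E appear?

1

[E [T [F [P [A id] & [P [A id]]] :: [F [P [A id] & [P [A id]]] . [F [P [A id]]]]]]]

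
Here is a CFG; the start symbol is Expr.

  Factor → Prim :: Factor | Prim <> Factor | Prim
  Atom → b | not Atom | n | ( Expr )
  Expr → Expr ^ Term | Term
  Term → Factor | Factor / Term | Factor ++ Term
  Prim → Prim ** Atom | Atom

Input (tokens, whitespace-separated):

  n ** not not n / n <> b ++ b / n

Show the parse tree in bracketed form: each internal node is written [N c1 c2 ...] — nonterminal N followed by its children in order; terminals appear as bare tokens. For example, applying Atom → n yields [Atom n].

[Expr [Term [Factor [Prim [Prim [Atom n]] ** [Atom not [Atom not [Atom n]]]]] / [Term [Factor [Prim [Atom n]] <> [Factor [Prim [Atom b]]]] ++ [Term [Factor [Prim [Atom b]]] / [Term [Factor [Prim [Atom n]]]]]]]]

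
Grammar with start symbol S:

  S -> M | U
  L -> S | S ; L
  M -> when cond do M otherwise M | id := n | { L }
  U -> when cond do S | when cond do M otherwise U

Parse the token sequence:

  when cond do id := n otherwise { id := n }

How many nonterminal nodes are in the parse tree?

[S [M when cond do [M id := n] otherwise [M { [L [S [M id := n]]] }]]]

7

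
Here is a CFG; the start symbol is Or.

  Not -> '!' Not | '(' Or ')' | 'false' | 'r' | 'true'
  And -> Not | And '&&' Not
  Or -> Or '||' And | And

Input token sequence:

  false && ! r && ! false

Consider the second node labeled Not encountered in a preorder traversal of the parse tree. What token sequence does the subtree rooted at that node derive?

! r

[Or [And [And [And [Not false]] && [Not ! [Not r]]] && [Not ! [Not false]]]]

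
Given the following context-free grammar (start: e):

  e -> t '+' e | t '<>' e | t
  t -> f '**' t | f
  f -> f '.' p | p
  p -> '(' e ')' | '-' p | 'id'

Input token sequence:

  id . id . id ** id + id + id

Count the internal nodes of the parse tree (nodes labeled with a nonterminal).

[e [t [f [f [f [p id]] . [p id]] . [p id]] ** [t [f [p id]]]] + [e [t [f [p id]]] + [e [t [f [p id]]]]]]

19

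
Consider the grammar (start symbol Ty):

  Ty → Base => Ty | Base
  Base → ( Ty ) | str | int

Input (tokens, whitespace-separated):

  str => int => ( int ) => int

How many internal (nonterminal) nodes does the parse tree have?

[Ty [Base str] => [Ty [Base int] => [Ty [Base ( [Ty [Base int]] )] => [Ty [Base int]]]]]

10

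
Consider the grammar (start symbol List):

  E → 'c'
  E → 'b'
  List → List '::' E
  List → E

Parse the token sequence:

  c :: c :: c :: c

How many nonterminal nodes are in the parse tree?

8

[List [List [List [List [E c]] :: [E c]] :: [E c]] :: [E c]]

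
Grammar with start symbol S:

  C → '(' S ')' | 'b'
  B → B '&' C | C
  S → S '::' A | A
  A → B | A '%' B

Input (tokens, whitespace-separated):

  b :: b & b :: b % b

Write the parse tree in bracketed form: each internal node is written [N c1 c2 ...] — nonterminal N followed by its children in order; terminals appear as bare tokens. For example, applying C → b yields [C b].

S
S :: A
S :: A :: A
A :: A :: A
B :: A :: A
C :: A :: A
b :: A :: A
b :: B :: A
b :: B & C :: A
b :: C & C :: A
b :: b & C :: A
b :: b & b :: A
b :: b & b :: A % B
b :: b & b :: B % B
b :: b & b :: C % B
b :: b & b :: b % B
b :: b & b :: b % C
b :: b & b :: b % b

[S [S [S [A [B [C b]]]] :: [A [B [B [C b]] & [C b]]]] :: [A [A [B [C b]]] % [B [C b]]]]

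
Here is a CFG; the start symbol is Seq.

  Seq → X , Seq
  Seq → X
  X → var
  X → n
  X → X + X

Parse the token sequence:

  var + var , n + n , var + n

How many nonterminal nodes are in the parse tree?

[Seq [X [X var] + [X var]] , [Seq [X [X n] + [X n]] , [Seq [X [X var] + [X n]]]]]

12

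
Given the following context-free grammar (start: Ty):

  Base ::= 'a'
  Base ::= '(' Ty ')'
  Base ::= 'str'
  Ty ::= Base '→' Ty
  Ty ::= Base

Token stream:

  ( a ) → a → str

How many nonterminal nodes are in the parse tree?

[Ty [Base ( [Ty [Base a]] )] → [Ty [Base a] → [Ty [Base str]]]]

8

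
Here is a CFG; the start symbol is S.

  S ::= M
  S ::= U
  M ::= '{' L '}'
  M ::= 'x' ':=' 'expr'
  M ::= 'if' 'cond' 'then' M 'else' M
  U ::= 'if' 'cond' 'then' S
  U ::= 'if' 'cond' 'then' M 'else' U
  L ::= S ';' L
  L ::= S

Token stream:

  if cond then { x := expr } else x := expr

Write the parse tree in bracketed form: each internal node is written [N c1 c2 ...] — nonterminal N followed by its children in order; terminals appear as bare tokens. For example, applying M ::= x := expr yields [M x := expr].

S
M
if cond then M else M
if cond then { L } else M
if cond then { S } else M
if cond then { M } else M
if cond then { x := expr } else M
if cond then { x := expr } else x := expr

[S [M if cond then [M { [L [S [M x := expr]]] }] else [M x := expr]]]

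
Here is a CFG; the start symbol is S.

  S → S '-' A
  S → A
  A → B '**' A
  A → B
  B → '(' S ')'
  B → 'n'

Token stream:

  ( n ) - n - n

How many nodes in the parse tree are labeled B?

[S [S [S [A [B ( [S [A [B n]]] )]]] - [A [B n]]] - [A [B n]]]

4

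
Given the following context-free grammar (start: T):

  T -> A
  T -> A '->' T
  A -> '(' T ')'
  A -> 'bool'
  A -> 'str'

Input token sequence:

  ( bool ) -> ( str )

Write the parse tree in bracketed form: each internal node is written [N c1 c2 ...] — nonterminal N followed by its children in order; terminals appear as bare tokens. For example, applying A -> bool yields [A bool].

T
A -> T
( T ) -> T
( A ) -> T
( bool ) -> T
( bool ) -> A
( bool ) -> ( T )
( bool ) -> ( A )
( bool ) -> ( str )

[T [A ( [T [A bool]] )] -> [T [A ( [T [A str]] )]]]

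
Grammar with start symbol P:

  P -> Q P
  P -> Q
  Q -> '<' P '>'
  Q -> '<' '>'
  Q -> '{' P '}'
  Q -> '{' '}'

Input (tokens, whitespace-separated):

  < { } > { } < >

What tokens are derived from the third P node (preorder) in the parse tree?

[P [Q < [P [Q { }]] >] [P [Q { }] [P [Q < >]]]]

{ } < >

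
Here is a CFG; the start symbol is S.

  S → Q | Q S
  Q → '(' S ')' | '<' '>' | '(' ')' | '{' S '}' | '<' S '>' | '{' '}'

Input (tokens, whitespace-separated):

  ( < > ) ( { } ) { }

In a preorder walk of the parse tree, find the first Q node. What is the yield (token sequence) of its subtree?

( < > )

[S [Q ( [S [Q < >]] )] [S [Q ( [S [Q { }]] )] [S [Q { }]]]]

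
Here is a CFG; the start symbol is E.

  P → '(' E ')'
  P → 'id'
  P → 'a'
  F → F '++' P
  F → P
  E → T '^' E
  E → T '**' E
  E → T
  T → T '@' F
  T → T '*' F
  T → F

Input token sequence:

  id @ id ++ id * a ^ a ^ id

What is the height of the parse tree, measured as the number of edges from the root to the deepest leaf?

6

[E [T [T [T [F [P id]]] @ [F [F [P id]] ++ [P id]]] * [F [P a]]] ^ [E [T [F [P a]]] ^ [E [T [F [P id]]]]]]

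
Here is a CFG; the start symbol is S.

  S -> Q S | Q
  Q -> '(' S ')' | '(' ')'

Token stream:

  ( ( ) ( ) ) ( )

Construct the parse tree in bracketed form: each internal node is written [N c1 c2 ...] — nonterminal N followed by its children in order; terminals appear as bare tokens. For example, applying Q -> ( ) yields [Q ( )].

[S [Q ( [S [Q ( )] [S [Q ( )]]] )] [S [Q ( )]]]

S
Q S
( S ) S
( Q S ) S
( ( ) S ) S
( ( ) Q ) S
( ( ) ( ) ) S
( ( ) ( ) ) Q
( ( ) ( ) ) ( )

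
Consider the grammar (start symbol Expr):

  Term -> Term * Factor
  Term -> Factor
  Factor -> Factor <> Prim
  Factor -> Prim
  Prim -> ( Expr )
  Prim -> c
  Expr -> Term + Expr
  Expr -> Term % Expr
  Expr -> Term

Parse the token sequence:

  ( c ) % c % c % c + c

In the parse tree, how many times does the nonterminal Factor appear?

[Expr [Term [Factor [Prim ( [Expr [Term [Factor [Prim c]]]] )]]] % [Expr [Term [Factor [Prim c]]] % [Expr [Term [Factor [Prim c]]] % [Expr [Term [Factor [Prim c]]] + [Expr [Term [Factor [Prim c]]]]]]]]

6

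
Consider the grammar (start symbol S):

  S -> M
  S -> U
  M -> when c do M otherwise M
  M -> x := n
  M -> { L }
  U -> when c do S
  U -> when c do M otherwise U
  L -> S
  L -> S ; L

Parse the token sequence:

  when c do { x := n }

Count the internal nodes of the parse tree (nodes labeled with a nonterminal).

[S [U when c do [S [M { [L [S [M x := n]]] }]]]]

7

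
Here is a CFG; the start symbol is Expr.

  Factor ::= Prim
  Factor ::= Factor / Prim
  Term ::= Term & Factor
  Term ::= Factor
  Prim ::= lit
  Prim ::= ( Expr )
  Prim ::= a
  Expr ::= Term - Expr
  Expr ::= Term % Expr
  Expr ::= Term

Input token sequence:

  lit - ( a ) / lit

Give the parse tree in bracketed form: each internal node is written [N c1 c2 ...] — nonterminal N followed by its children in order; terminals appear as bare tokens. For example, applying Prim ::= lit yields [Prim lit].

Expr
Term - Expr
Factor - Expr
Prim - Expr
lit - Expr
lit - Term
lit - Factor
lit - Factor / Prim
lit - Prim / Prim
lit - ( Expr ) / Prim
lit - ( Term ) / Prim
lit - ( Factor ) / Prim
lit - ( Prim ) / Prim
lit - ( a ) / Prim
lit - ( a ) / lit

[Expr [Term [Factor [Prim lit]]] - [Expr [Term [Factor [Factor [Prim ( [Expr [Term [Factor [Prim a]]]] )]] / [Prim lit]]]]]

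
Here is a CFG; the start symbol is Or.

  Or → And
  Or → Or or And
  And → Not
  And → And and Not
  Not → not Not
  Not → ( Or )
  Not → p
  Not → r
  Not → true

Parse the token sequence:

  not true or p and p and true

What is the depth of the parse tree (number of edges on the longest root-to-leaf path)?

5

[Or [Or [And [Not not [Not true]]]] or [And [And [And [Not p]] and [Not p]] and [Not true]]]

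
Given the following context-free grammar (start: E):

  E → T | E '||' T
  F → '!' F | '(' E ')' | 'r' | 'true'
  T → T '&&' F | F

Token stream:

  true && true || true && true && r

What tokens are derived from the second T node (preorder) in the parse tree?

true

[E [E [T [T [F true]] && [F true]]] || [T [T [T [F true]] && [F true]] && [F r]]]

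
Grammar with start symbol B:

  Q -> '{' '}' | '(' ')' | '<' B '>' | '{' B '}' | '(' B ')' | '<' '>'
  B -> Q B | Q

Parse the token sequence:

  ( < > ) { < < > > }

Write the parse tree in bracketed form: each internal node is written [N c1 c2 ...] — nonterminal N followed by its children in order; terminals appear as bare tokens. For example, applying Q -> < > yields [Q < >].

[B [Q ( [B [Q < >]] )] [B [Q { [B [Q < [B [Q < >]] >]] }]]]

B
Q B
( B ) B
( Q ) B
( < > ) B
( < > ) Q
( < > ) { B }
( < > ) { Q }
( < > ) { < B > }
( < > ) { < Q > }
( < > ) { < < > > }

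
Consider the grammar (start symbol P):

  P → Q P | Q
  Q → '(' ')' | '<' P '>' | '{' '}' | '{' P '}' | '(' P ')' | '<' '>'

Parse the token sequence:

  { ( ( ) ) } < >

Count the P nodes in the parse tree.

[P [Q { [P [Q ( [P [Q ( )]] )]] }] [P [Q < >]]]

4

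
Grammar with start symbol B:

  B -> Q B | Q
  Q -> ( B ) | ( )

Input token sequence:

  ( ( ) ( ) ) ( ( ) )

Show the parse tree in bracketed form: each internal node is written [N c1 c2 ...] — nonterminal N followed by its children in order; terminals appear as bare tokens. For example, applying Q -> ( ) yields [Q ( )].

[B [Q ( [B [Q ( )] [B [Q ( )]]] )] [B [Q ( [B [Q ( )]] )]]]

B
Q B
( B ) B
( Q B ) B
( ( ) B ) B
( ( ) Q ) B
( ( ) ( ) ) B
( ( ) ( ) ) Q
( ( ) ( ) ) ( B )
( ( ) ( ) ) ( Q )
( ( ) ( ) ) ( ( ) )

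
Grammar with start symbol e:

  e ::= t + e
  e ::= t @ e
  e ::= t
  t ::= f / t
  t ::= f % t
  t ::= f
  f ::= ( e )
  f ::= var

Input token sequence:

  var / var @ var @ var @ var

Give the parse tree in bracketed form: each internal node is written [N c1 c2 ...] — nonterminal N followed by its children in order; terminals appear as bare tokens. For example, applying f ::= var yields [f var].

[e [t [f var] / [t [f var]]] @ [e [t [f var]] @ [e [t [f var]] @ [e [t [f var]]]]]]

e
t @ e
f / t @ e
var / t @ e
var / f @ e
var / var @ e
var / var @ t @ e
var / var @ f @ e
var / var @ var @ e
var / var @ var @ t @ e
var / var @ var @ f @ e
var / var @ var @ var @ e
var / var @ var @ var @ t
var / var @ var @ var @ f
var / var @ var @ var @ var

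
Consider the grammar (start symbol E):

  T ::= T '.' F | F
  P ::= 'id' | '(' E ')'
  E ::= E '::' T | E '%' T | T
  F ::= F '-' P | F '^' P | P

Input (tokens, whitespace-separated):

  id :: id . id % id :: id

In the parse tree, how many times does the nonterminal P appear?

5

[E [E [E [E [T [F [P id]]]] :: [T [T [F [P id]]] . [F [P id]]]] % [T [F [P id]]]] :: [T [F [P id]]]]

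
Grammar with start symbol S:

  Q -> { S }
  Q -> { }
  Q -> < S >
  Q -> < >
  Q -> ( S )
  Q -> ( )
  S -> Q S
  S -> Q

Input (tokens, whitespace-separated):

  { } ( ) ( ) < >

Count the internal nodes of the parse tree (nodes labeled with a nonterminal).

[S [Q { }] [S [Q ( )] [S [Q ( )] [S [Q < >]]]]]

8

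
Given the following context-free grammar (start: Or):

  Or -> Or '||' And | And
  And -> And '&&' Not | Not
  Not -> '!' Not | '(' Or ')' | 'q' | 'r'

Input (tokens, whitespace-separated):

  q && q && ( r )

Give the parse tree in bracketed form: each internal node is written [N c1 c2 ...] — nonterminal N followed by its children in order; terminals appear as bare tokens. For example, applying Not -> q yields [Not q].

[Or [And [And [And [Not q]] && [Not q]] && [Not ( [Or [And [Not r]]] )]]]

Or
And
And && Not
And && Not && Not
Not && Not && Not
q && Not && Not
q && q && Not
q && q && ( Or )
q && q && ( And )
q && q && ( Not )
q && q && ( r )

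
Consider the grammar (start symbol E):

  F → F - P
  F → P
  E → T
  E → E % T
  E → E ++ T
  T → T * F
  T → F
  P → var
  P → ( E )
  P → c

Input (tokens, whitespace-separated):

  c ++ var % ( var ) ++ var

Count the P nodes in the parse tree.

[E [E [E [E [T [F [P c]]]] ++ [T [F [P var]]]] % [T [F [P ( [E [T [F [P var]]]] )]]]] ++ [T [F [P var]]]]

5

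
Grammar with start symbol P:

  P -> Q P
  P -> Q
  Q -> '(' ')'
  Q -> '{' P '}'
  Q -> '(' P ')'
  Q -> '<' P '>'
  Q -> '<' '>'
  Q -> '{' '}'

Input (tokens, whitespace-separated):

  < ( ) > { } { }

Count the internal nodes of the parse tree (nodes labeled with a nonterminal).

8

[P [Q < [P [Q ( )]] >] [P [Q { }] [P [Q { }]]]]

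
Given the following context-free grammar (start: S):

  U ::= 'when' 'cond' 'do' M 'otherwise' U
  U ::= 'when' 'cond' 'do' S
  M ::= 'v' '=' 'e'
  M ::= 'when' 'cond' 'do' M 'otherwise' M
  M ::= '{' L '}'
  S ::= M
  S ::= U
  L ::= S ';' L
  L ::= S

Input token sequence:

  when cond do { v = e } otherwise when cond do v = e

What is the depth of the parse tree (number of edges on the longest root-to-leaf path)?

[S [U when cond do [M { [L [S [M v = e]]] }] otherwise [U when cond do [S [M v = e]]]]]

6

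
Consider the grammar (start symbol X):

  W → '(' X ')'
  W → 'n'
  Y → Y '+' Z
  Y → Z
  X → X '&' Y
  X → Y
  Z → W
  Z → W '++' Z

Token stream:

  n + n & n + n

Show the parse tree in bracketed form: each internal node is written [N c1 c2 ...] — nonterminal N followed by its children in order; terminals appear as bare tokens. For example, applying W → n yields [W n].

[X [X [Y [Y [Z [W n]]] + [Z [W n]]]] & [Y [Y [Z [W n]]] + [Z [W n]]]]

X
X & Y
Y & Y
Y + Z & Y
Z + Z & Y
W + Z & Y
n + Z & Y
n + W & Y
n + n & Y
n + n & Y + Z
n + n & Z + Z
n + n & W + Z
n + n & n + Z
n + n & n + W
n + n & n + n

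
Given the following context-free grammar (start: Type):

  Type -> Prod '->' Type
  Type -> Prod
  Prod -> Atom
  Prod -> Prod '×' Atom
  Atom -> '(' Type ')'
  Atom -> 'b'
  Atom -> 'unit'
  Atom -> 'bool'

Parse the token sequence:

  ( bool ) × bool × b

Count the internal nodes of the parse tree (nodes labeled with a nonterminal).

10

[Type [Prod [Prod [Prod [Atom ( [Type [Prod [Atom bool]]] )]] × [Atom bool]] × [Atom b]]]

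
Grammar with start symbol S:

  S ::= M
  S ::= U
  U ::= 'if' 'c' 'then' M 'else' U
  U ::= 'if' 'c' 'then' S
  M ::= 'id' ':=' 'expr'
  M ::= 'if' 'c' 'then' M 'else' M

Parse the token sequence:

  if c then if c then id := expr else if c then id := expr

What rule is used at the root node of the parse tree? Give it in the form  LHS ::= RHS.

[S [U if c then [S [U if c then [M id := expr] else [U if c then [S [M id := expr]]]]]]]

S ::= U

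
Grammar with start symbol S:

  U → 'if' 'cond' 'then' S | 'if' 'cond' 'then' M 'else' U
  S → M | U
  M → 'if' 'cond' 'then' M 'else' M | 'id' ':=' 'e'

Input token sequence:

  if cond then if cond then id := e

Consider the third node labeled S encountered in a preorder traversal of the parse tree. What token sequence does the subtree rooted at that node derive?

id := e

[S [U if cond then [S [U if cond then [S [M id := e]]]]]]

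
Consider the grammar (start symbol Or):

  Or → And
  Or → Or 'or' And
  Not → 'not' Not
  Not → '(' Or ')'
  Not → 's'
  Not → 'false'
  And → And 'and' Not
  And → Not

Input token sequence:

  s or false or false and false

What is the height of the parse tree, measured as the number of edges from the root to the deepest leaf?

5

[Or [Or [Or [And [Not s]]] or [And [Not false]]] or [And [And [Not false]] and [Not false]]]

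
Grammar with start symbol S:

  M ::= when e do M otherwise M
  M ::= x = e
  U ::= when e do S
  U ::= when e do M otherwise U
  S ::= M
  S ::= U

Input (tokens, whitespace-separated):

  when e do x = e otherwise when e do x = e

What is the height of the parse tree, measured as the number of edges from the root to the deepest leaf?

[S [U when e do [M x = e] otherwise [U when e do [S [M x = e]]]]]

5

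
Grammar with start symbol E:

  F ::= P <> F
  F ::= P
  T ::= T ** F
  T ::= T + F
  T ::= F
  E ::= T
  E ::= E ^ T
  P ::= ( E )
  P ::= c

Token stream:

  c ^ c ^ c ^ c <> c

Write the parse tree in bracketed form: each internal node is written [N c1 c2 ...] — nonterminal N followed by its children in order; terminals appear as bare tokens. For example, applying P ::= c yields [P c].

[E [E [E [E [T [F [P c]]]] ^ [T [F [P c]]]] ^ [T [F [P c]]]] ^ [T [F [P c] <> [F [P c]]]]]

E
E ^ T
E ^ T ^ T
E ^ T ^ T ^ T
T ^ T ^ T ^ T
F ^ T ^ T ^ T
P ^ T ^ T ^ T
c ^ T ^ T ^ T
c ^ F ^ T ^ T
c ^ P ^ T ^ T
c ^ c ^ T ^ T
c ^ c ^ F ^ T
c ^ c ^ P ^ T
c ^ c ^ c ^ T
c ^ c ^ c ^ F
c ^ c ^ c ^ P <> F
c ^ c ^ c ^ c <> F
c ^ c ^ c ^ c <> P
c ^ c ^ c ^ c <> c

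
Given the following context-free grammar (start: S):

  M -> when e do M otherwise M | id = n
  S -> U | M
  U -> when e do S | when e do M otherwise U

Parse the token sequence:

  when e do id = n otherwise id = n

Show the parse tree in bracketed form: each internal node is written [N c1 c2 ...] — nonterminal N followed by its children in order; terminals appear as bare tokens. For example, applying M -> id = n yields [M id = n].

S
M
when e do M otherwise M
when e do id = n otherwise M
when e do id = n otherwise id = n

[S [M when e do [M id = n] otherwise [M id = n]]]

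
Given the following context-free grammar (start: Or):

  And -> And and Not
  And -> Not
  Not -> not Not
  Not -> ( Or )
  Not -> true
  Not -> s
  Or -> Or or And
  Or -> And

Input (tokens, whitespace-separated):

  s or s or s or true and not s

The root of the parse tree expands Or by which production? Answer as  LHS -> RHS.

[Or [Or [Or [Or [And [Not s]]] or [And [Not s]]] or [And [Not s]]] or [And [And [Not true]] and [Not not [Not s]]]]

Or -> Or or And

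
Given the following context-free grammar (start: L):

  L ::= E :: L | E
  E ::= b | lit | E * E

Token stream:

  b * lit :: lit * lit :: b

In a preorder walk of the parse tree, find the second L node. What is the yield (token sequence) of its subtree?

[L [E [E b] * [E lit]] :: [L [E [E lit] * [E lit]] :: [L [E b]]]]

lit * lit :: b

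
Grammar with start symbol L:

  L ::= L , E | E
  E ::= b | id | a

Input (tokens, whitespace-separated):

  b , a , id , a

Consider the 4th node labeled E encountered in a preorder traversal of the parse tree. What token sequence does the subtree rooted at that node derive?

a

[L [L [L [L [E b]] , [E a]] , [E id]] , [E a]]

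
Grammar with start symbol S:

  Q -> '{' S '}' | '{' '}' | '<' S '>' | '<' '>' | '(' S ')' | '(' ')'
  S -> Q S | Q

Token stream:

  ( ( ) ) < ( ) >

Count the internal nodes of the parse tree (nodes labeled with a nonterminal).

8

[S [Q ( [S [Q ( )]] )] [S [Q < [S [Q ( )]] >]]]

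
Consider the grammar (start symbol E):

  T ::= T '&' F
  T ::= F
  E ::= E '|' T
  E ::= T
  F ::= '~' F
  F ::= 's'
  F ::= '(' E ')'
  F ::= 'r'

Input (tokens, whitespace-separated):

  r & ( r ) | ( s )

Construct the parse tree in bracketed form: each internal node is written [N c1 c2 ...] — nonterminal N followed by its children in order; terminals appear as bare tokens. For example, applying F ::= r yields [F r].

[E [E [T [T [F r]] & [F ( [E [T [F r]]] )]]] | [T [F ( [E [T [F s]]] )]]]

E
E | T
T | T
T & F | T
F & F | T
r & F | T
r & ( E ) | T
r & ( T ) | T
r & ( F ) | T
r & ( r ) | T
r & ( r ) | F
r & ( r ) | ( E )
r & ( r ) | ( T )
r & ( r ) | ( F )
r & ( r ) | ( s )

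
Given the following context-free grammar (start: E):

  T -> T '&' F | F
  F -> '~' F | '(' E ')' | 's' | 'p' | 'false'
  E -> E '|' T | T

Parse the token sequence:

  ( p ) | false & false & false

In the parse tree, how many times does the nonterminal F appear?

[E [E [T [F ( [E [T [F p]]] )]]] | [T [T [T [F false]] & [F false]] & [F false]]]

5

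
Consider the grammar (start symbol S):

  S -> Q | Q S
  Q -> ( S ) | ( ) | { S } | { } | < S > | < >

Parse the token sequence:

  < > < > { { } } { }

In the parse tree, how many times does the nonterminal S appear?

[S [Q < >] [S [Q < >] [S [Q { [S [Q { }]] }] [S [Q { }]]]]]

5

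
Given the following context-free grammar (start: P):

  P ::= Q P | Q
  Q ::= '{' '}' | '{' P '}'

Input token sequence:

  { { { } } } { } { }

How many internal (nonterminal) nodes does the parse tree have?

[P [Q { [P [Q { [P [Q { }]] }]] }] [P [Q { }] [P [Q { }]]]]

10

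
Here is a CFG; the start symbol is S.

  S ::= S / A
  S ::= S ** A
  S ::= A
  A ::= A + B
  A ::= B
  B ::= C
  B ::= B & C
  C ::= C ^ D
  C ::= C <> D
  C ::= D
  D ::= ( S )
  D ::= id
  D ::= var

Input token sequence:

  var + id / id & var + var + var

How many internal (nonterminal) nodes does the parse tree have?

25

[S [S [A [A [B [C [D var]]]] + [B [C [D id]]]]] / [A [A [A [B [B [C [D id]]] & [C [D var]]]] + [B [C [D var]]]] + [B [C [D var]]]]]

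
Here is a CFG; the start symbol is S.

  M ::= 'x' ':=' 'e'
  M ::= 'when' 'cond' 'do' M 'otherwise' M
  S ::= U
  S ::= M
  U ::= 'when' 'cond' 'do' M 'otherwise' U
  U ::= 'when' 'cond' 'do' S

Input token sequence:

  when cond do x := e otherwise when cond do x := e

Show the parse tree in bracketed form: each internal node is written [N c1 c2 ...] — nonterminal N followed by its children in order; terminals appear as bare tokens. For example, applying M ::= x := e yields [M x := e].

[S [U when cond do [M x := e] otherwise [U when cond do [S [M x := e]]]]]

S
U
when cond do M otherwise U
when cond do x := e otherwise U
when cond do x := e otherwise when cond do S
when cond do x := e otherwise when cond do M
when cond do x := e otherwise when cond do x := e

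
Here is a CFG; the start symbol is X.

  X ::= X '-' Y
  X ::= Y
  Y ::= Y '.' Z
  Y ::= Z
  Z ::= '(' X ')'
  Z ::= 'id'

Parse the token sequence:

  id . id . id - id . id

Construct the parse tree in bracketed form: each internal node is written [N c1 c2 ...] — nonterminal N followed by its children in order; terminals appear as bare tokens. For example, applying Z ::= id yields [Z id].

X
X - Y
Y - Y
Y . Z - Y
Y . Z . Z - Y
Z . Z . Z - Y
id . Z . Z - Y
id . id . Z - Y
id . id . id - Y
id . id . id - Y . Z
id . id . id - Z . Z
id . id . id - id . Z
id . id . id - id . id

[X [X [Y [Y [Y [Z id]] . [Z id]] . [Z id]]] - [Y [Y [Z id]] . [Z id]]]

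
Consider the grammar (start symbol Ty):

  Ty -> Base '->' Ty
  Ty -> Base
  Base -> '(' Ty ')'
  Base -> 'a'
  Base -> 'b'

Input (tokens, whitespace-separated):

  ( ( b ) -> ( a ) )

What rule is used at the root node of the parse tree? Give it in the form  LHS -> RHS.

Ty -> Base

[Ty [Base ( [Ty [Base ( [Ty [Base b]] )] -> [Ty [Base ( [Ty [Base a]] )]]] )]]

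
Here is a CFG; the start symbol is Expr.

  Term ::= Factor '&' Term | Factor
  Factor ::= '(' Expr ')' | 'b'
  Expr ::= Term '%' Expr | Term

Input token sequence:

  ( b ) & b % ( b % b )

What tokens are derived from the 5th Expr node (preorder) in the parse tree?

b

[Expr [Term [Factor ( [Expr [Term [Factor b]]] )] & [Term [Factor b]]] % [Expr [Term [Factor ( [Expr [Term [Factor b]] % [Expr [Term [Factor b]]]] )]]]]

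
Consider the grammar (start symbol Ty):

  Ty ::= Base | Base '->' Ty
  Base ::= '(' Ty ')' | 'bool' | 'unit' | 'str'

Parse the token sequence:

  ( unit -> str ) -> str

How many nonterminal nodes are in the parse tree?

[Ty [Base ( [Ty [Base unit] -> [Ty [Base str]]] )] -> [Ty [Base str]]]

8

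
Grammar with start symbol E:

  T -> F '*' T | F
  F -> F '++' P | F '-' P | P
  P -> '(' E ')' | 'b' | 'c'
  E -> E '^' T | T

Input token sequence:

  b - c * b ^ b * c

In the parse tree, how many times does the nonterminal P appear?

[E [E [T [F [F [P b]] - [P c]] * [T [F [P b]]]]] ^ [T [F [P b]] * [T [F [P c]]]]]

5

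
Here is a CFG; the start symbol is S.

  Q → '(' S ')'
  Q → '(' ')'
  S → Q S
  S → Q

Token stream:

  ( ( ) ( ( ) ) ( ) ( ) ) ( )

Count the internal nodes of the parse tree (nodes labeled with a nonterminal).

[S [Q ( [S [Q ( )] [S [Q ( [S [Q ( )]] )] [S [Q ( )] [S [Q ( )]]]]] )] [S [Q ( )]]]

14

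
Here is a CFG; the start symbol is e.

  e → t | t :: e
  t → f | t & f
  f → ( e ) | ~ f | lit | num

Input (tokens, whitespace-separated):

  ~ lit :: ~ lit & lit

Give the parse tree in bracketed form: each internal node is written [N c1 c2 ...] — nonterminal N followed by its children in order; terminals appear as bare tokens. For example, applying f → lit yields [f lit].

e
t :: e
f :: e
~ f :: e
~ lit :: e
~ lit :: t
~ lit :: t & f
~ lit :: f & f
~ lit :: ~ f & f
~ lit :: ~ lit & f
~ lit :: ~ lit & lit

[e [t [f ~ [f lit]]] :: [e [t [t [f ~ [f lit]]] & [f lit]]]]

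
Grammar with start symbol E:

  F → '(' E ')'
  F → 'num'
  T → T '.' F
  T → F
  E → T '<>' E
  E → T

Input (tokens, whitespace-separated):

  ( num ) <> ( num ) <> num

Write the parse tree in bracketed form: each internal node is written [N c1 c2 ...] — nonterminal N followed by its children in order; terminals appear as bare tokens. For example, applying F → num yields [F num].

E
T <> E
F <> E
( E ) <> E
( T ) <> E
( F ) <> E
( num ) <> E
( num ) <> T <> E
( num ) <> F <> E
( num ) <> ( E ) <> E
( num ) <> ( T ) <> E
( num ) <> ( F ) <> E
( num ) <> ( num ) <> E
( num ) <> ( num ) <> T
( num ) <> ( num ) <> F
( num ) <> ( num ) <> num

[E [T [F ( [E [T [F num]]] )]] <> [E [T [F ( [E [T [F num]]] )]] <> [E [T [F num]]]]]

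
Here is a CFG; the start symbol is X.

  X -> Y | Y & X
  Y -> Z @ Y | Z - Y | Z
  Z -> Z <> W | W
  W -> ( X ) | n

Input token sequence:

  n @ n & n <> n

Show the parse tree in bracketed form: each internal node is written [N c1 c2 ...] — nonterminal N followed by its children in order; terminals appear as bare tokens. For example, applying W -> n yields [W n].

[X [Y [Z [W n]] @ [Y [Z [W n]]]] & [X [Y [Z [Z [W n]] <> [W n]]]]]

X
Y & X
Z @ Y & X
W @ Y & X
n @ Y & X
n @ Z & X
n @ W & X
n @ n & X
n @ n & Y
n @ n & Z
n @ n & Z <> W
n @ n & W <> W
n @ n & n <> W
n @ n & n <> n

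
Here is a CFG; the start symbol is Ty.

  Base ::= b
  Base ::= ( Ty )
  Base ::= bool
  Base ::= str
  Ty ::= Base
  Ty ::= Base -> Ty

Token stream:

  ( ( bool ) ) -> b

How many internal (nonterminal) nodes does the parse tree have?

8

[Ty [Base ( [Ty [Base ( [Ty [Base bool]] )]] )] -> [Ty [Base b]]]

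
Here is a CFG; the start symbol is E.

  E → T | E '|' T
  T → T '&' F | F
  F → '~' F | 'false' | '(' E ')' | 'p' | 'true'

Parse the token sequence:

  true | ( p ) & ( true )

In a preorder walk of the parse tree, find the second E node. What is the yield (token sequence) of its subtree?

true

[E [E [T [F true]]] | [T [T [F ( [E [T [F p]]] )]] & [F ( [E [T [F true]]] )]]]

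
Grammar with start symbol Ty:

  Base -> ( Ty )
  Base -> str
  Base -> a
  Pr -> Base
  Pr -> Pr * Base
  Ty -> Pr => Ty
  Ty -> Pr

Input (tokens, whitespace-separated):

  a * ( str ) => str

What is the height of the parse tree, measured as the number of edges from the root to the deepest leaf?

[Ty [Pr [Pr [Base a]] * [Base ( [Ty [Pr [Base str]]] )]] => [Ty [Pr [Base str]]]]

6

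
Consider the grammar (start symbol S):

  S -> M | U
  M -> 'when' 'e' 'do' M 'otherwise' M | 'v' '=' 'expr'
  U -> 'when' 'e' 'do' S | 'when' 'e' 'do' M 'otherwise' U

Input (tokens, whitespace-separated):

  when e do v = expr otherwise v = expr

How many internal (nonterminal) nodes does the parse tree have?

4

[S [M when e do [M v = expr] otherwise [M v = expr]]]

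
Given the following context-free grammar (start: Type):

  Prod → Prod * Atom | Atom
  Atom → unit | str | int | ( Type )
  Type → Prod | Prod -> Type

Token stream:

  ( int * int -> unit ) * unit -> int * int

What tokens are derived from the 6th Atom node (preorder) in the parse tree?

[Type [Prod [Prod [Atom ( [Type [Prod [Prod [Atom int]] * [Atom int]] -> [Type [Prod [Atom unit]]]] )]] * [Atom unit]] -> [Type [Prod [Prod [Atom int]] * [Atom int]]]]

int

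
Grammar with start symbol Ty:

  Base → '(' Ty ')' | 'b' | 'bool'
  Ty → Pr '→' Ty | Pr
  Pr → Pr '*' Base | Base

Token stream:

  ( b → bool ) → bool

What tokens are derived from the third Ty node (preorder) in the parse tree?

[Ty [Pr [Base ( [Ty [Pr [Base b]] → [Ty [Pr [Base bool]]]] )]] → [Ty [Pr [Base bool]]]]

bool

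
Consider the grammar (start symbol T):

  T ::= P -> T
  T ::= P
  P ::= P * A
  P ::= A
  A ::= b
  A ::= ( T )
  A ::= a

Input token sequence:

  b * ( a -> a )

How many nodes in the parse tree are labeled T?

3

[T [P [P [A b]] * [A ( [T [P [A a]] -> [T [P [A a]]]] )]]]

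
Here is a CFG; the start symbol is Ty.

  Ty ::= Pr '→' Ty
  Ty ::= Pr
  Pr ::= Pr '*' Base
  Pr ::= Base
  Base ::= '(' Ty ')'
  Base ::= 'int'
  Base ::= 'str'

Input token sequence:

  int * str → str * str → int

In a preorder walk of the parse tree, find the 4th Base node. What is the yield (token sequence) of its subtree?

[Ty [Pr [Pr [Base int]] * [Base str]] → [Ty [Pr [Pr [Base str]] * [Base str]] → [Ty [Pr [Base int]]]]]

str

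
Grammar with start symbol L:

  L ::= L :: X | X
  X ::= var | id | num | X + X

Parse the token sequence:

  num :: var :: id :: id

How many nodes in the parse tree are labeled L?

[L [L [L [L [X num]] :: [X var]] :: [X id]] :: [X id]]

4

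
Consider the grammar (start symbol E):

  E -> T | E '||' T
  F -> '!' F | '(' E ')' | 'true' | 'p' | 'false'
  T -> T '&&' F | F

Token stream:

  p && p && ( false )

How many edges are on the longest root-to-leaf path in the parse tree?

[E [T [T [T [F p]] && [F p]] && [F ( [E [T [F false]]] )]]]

6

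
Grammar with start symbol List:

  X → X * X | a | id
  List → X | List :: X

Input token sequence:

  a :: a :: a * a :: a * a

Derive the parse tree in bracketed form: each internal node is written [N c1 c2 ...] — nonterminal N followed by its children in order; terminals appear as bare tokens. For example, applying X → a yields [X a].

[List [List [List [List [X a]] :: [X a]] :: [X [X a] * [X a]]] :: [X [X a] * [X a]]]

List
List :: X
List :: X :: X
List :: X :: X :: X
X :: X :: X :: X
a :: X :: X :: X
a :: a :: X :: X
a :: a :: X * X :: X
a :: a :: a * X :: X
a :: a :: a * a :: X
a :: a :: a * a :: X * X
a :: a :: a * a :: a * X
a :: a :: a * a :: a * a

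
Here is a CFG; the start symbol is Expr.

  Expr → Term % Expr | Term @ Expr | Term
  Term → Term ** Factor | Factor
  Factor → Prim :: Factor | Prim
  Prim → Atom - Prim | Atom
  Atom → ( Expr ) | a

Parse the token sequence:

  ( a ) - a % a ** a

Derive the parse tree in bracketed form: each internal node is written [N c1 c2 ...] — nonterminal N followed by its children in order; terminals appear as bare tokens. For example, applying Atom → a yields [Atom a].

[Expr [Term [Factor [Prim [Atom ( [Expr [Term [Factor [Prim [Atom a]]]]] )] - [Prim [Atom a]]]]] % [Expr [Term [Term [Factor [Prim [Atom a]]]] ** [Factor [Prim [Atom a]]]]]]

Expr
Term % Expr
Factor % Expr
Prim % Expr
Atom - Prim % Expr
( Expr ) - Prim % Expr
( Term ) - Prim % Expr
( Factor ) - Prim % Expr
( Prim ) - Prim % Expr
( Atom ) - Prim % Expr
( a ) - Prim % Expr
( a ) - Atom % Expr
( a ) - a % Expr
( a ) - a % Term
( a ) - a % Term ** Factor
( a ) - a % Factor ** Factor
( a ) - a % Prim ** Factor
( a ) - a % Atom ** Factor
( a ) - a % a ** Factor
( a ) - a % a ** Prim
( a ) - a % a ** Atom
( a ) - a % a ** a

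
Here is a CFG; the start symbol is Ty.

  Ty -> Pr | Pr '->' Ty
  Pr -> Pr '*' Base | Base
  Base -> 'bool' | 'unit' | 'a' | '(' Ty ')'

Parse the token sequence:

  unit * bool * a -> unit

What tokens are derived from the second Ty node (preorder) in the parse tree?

unit

[Ty [Pr [Pr [Pr [Base unit]] * [Base bool]] * [Base a]] -> [Ty [Pr [Base unit]]]]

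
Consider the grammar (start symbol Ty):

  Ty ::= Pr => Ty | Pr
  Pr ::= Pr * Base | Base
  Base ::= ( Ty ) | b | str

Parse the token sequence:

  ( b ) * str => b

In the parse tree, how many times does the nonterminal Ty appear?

3

[Ty [Pr [Pr [Base ( [Ty [Pr [Base b]]] )]] * [Base str]] => [Ty [Pr [Base b]]]]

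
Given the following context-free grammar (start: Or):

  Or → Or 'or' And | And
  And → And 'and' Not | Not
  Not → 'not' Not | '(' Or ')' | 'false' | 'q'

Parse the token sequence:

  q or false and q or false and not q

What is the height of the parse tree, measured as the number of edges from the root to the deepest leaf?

[Or [Or [Or [And [Not q]]] or [And [And [Not false]] and [Not q]]] or [And [And [Not false]] and [Not not [Not q]]]]

5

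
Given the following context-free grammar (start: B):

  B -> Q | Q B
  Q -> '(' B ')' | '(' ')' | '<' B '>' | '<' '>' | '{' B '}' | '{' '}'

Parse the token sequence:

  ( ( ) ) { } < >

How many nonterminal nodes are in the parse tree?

[B [Q ( [B [Q ( )]] )] [B [Q { }] [B [Q < >]]]]

8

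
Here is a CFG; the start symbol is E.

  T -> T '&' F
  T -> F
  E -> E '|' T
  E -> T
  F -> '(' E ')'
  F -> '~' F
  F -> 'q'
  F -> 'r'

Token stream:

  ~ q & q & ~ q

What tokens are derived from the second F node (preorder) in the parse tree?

[E [T [T [T [F ~ [F q]]] & [F q]] & [F ~ [F q]]]]

q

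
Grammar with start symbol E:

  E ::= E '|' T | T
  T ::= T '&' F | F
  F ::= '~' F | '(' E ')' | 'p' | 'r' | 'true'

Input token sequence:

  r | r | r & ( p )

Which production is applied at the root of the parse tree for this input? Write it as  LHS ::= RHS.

E ::= E '|' T

[E [E [E [T [F r]]] | [T [F r]]] | [T [T [F r]] & [F ( [E [T [F p]]] )]]]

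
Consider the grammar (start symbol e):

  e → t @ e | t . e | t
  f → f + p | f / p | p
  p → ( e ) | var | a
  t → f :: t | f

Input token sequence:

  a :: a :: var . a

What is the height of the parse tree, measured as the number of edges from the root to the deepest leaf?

[e [t [f [p a]] :: [t [f [p a]] :: [t [f [p var]]]]] . [e [t [f [p a]]]]]

6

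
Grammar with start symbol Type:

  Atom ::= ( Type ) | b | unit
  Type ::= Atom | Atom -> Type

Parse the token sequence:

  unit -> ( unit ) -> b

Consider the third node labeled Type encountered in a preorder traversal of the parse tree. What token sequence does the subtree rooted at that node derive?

unit

[Type [Atom unit] -> [Type [Atom ( [Type [Atom unit]] )] -> [Type [Atom b]]]]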